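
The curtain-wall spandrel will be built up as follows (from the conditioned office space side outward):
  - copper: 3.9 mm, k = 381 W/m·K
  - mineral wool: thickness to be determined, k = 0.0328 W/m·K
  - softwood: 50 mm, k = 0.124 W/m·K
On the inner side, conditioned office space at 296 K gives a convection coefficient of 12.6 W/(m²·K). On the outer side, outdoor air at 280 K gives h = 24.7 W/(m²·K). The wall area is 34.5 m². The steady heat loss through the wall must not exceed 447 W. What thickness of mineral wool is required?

Treating each layer as a thermal resistance in series:
R_inner film = 1/(h_i·A) = 1/(12.6×34.5) = 0.0023 K/W
R_copper = L/(kA) = 0.0039/(381×34.5) = 2.967×10^-7 K/W
R_softwood = L/(kA) = 0.05/(0.124×34.5) = 0.01169 K/W
R_outer film = 1/(h_o·A) = 1/(24.7×34.5) = 0.001174 K/W
Sum of the known resistances R_other = 0.01516 K/W
Required total resistance R_tot = ΔT/Q_allow = 16/447 = 0.03579 K/W
R_mineral wool = R_tot − R_other = 0.02063 K/W
L = R·k·A = 0.02063×0.0328×34.5

L ≈ 23.3 mm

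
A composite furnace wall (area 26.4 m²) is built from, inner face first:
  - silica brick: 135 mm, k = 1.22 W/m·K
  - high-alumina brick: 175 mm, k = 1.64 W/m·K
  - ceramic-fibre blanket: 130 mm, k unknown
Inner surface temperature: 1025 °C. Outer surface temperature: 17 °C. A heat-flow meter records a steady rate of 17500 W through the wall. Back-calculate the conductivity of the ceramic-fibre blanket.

k ≈ 0.0997 W/(m·K)

Series thermal resistances:
R_silica brick = L/(kA) = 0.135/(1.22×26.4) = 0.004192 K/W
R_high-alumina brick = L/(kA) = 0.175/(1.64×26.4) = 0.004042 K/W
Sum of known resistances R_other = 0.008233 K/W
Total R = ΔT/Q = 1008/17500 = 0.0576 K/W
R_ceramic-fibre blanket = R_total − R_other = 0.04937 K/W
k = L/(R·A) = 0.13/(0.04937×26.4)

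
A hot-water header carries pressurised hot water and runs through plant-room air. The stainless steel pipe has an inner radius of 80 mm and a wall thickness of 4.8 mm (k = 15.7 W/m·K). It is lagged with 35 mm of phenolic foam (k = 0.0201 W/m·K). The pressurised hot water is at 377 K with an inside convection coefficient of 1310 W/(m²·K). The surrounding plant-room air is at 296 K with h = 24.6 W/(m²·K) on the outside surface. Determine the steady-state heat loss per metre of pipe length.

q′ ≈ 29 W/m

Per-layer cylindrical resistances, series-summed:
R_inner film = 1/(h_i·2πr₁L) = 1/(1310×2π×0.08×1) = 0.001519 K/W
R_stainless steel pipe wall = ln(84.8/80)/(2π×15.7×1) = 5.907×10^-4 K/W
R_phenolic foam = ln(119.8/84.8)/(2π×0.0201×1) = 2.736 K/W
R_outer film = 1/(h_o·2πr_oL) = 1/(24.6×2π×0.1198×1) = 0.054 K/W
R_total = 2.792 K/W
Q = ΔT/R_total = 81/2.792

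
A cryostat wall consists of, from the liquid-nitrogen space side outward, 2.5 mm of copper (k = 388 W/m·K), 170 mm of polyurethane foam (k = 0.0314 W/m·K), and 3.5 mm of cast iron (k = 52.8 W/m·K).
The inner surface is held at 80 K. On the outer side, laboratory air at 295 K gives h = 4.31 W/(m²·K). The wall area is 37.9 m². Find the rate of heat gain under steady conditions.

Q ≈ 1440 W

Thermal resistances in series:
R_copper = L/(kA) = 0.0025/(388×37.9) = 1.7×10^-7 K/W
R_polyurethane foam = L/(kA) = 0.17/(0.0314×37.9) = 0.1428 K/W
R_cast iron = L/(kA) = 0.0035/(52.8×37.9) = 1.749×10^-6 K/W
R_outer film = 1/(h_o·A) = 1/(4.31×37.9) = 0.006122 K/W
R_total = 0.149 K/W
Q = ΔT / R_total = 215 / 0.149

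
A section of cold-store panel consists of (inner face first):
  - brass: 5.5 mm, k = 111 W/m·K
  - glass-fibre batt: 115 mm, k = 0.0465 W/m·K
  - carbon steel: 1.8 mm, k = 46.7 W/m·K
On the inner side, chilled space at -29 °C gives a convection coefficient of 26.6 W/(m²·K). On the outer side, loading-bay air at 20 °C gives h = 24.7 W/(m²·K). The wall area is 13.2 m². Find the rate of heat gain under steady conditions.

Q ≈ 254 W

Series thermal resistances:
R_inner film = 1/(h_i·A) = 1/(26.6×13.2) = 0.002848 K/W
R_brass = L/(kA) = 0.0055/(111×13.2) = 3.754×10^-6 K/W
R_glass-fibre batt = L/(kA) = 0.115/(0.0465×13.2) = 0.1874 K/W
R_carbon steel = L/(kA) = 0.0018/(46.7×13.2) = 2.92×10^-6 K/W
R_outer film = 1/(h_o·A) = 1/(24.7×13.2) = 0.003067 K/W
R_total = 0.1933 K/W
Q = ΔT / R_total = 49 / 0.1933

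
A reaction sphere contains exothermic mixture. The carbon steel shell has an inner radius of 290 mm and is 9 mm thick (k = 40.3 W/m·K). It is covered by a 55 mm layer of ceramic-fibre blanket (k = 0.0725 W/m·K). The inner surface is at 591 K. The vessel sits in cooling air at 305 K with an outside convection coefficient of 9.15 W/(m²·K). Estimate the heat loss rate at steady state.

Each spherical layer contributes R = (1/r_i − 1/r_o)/(4πk):
R_carbon steel shell = (1/0.29 − 1/0.299)/(4π×40.3) = 2.05×10^-4 K/W
R_ceramic-fibre blanket = (1/0.299 − 1/0.354)/(4π×0.0725) = 0.5703 K/W
R_outer film = 1/(h·4πr_o²) = 1/(9.15×4π×0.354²) = 0.0694 K/W
R_total = 0.64 K/W
Q = ΔT/R_total = 286/0.64

Q ≈ 447 W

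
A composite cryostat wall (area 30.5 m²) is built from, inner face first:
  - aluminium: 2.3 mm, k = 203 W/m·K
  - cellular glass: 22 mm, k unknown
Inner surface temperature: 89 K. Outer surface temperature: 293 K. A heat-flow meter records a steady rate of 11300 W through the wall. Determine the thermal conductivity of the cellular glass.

Using the resistance-network approach (series):
R_aluminium = L/(kA) = 0.0023/(203×30.5) = 3.715×10^-7 K/W
Sum of known resistances R_other = 3.715×10^-7 K/W
Total R = ΔT/Q = 204/11300 = 0.01805 K/W
R_cellular glass = R_total − R_other = 0.01805 K/W
k = L/(R·A) = 0.022/(0.01805×30.5)

k ≈ 0.04 W/(m·K)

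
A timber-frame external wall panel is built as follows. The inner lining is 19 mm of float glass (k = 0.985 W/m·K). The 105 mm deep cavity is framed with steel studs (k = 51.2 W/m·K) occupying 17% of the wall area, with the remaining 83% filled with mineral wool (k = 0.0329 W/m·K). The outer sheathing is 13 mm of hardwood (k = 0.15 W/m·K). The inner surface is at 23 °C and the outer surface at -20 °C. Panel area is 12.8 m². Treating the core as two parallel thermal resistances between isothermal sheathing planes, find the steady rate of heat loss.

Q ≈ 4670 W

Sheathing layers in series; stud and cavity paths in parallel between them.
R_inner = 0.019/(0.985×12.8) = 0.001507 K/W
R_stud  = 0.105/(51.2×0.17×12.8) = 9.425×10^-4 K/W
R_cav   = 0.105/(0.0329×0.83×12.8) = 0.3004 K/W
1/R_core = 1/R_stud + 1/R_cav → R_core = 9.395×10^-4 K/W
R_outer = 0.013/(0.15×12.8) = 0.006771 K/W
R_total = 0.009217 K/W
Q = ΔT/R_total = 43/0.009217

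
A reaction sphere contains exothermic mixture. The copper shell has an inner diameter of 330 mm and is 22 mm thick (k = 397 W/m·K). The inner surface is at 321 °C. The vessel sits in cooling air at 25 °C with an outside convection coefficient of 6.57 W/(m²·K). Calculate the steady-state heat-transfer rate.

Q ≈ 854 W

Radial (spherical) resistances in series:
R_copper shell = (1/0.165 − 1/0.187)/(4π×397) = 1.429×10^-4 K/W
R_outer film = 1/(h·4πr_o²) = 1/(6.57×4π×0.187²) = 0.3464 K/W
R_total = 0.3465 K/W
Q = ΔT/R_total = 296/0.3465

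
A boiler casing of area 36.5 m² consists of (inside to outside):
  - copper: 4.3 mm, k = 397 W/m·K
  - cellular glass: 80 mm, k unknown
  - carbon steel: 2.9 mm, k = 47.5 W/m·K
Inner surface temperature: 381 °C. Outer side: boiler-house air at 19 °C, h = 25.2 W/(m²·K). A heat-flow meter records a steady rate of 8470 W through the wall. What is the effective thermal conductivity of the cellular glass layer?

k ≈ 0.0526 W/(m·K)

Thermal resistances in series:
R_copper = L/(kA) = 0.0043/(397×36.5) = 2.967×10^-7 K/W
R_carbon steel = L/(kA) = 0.0029/(47.5×36.5) = 1.673×10^-6 K/W
R_outer film = 1/(h_o·A) = 1/(25.2×36.5) = 0.001087 K/W
Sum of known resistances R_other = 0.001089 K/W
Total R = ΔT/Q = 362/8470 = 0.04274 K/W
R_cellular glass = R_total − R_other = 0.04165 K/W
k = L/(R·A) = 0.08/(0.04165×36.5)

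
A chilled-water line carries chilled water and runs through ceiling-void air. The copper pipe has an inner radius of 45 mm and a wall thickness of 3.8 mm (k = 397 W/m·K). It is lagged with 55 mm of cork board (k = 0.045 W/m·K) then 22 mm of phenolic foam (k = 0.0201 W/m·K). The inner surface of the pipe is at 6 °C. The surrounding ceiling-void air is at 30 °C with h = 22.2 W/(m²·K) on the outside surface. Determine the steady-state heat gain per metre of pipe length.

Cylindrical conduction, so R = ln(r₂/r₁)/(2πkL) per layer, in series:
R_copper pipe wall = ln(48.8/45)/(2π×397×1) = 3.25×10^-5 K/W
R_cork board = ln(103.8/48.8)/(2π×0.045×1) = 2.669 K/W
R_phenolic foam = ln(125.8/103.8)/(2π×0.0201×1) = 1.522 K/W
R_outer film = 1/(h_o·2πr_oL) = 1/(22.2×2π×0.1258×1) = 0.05699 K/W
R_total = 4.248 K/W
Q = ΔT/R_total = 24/4.248

q′ ≈ 5.65 W/m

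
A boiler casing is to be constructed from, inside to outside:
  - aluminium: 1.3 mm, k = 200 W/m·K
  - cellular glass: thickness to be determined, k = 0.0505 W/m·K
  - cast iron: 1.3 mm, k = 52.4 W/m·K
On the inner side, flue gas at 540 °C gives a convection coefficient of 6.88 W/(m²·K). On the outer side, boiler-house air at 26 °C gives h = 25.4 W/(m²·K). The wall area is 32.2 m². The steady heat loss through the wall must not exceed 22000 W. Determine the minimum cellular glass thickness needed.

Series thermal resistances:
R_inner film = 1/(h_i·A) = 1/(6.88×32.2) = 0.004514 K/W
R_aluminium = L/(kA) = 0.0013/(200×32.2) = 2.019×10^-7 K/W
R_cast iron = L/(kA) = 0.0013/(52.4×32.2) = 7.705×10^-7 K/W
R_outer film = 1/(h_o·A) = 1/(25.4×32.2) = 0.001223 K/W
Sum of the known resistances R_other = 0.005738 K/W
Required total resistance R_tot = ΔT/Q_allow = 514/22000 = 0.02336 K/W
R_cellular glass = R_tot − R_other = 0.01763 K/W
L = R·k·A = 0.01763×0.0505×32.2

L ≈ 28.7 mm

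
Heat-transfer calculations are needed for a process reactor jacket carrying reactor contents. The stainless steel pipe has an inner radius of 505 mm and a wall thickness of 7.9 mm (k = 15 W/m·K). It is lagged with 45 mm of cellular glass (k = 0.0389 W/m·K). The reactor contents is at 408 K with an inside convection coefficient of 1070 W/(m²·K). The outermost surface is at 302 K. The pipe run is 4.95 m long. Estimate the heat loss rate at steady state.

Per-layer cylindrical resistances, series-summed:
R_inner film = 1/(h_i·2πr₁L) = 1/(1070×2π×0.505×4.95) = 5.95×10^-5 K/W
R_stainless steel pipe wall = ln(512.9/505)/(2π×15×4.95) = 3.327×10^-5 K/W
R_cellular glass = ln(557.9/512.9)/(2π×0.0389×4.95) = 0.06951 K/W
R_total = 0.0696 K/W
Q = ΔT/R_total = 106/0.0696

Q ≈ 1520 W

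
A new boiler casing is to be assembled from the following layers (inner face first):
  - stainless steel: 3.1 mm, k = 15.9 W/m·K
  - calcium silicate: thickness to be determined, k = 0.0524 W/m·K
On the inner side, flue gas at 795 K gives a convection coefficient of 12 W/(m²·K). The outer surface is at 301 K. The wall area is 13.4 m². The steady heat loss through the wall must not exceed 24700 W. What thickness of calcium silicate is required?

Series thermal resistances:
R_inner film = 1/(h_i·A) = 1/(12×13.4) = 0.006219 K/W
R_stainless steel = L/(kA) = 0.0031/(15.9×13.4) = 1.455×10^-5 K/W
Sum of the known resistances R_other = 0.006233 K/W
Required total resistance R_tot = ΔT/Q_allow = 494/24700 = 0.02 K/W
R_calcium silicate = R_tot − R_other = 0.01377 K/W
L = R·k·A = 0.01377×0.0524×13.4

L ≈ 9.67 mm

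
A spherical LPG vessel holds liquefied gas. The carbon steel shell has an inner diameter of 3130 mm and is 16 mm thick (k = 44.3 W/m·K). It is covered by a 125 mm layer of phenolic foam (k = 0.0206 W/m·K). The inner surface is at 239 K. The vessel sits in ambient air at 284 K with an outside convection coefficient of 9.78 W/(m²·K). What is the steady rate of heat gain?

Radial (spherical) resistances in series:
R_carbon steel shell = (1/1.565 − 1/1.581)/(4π×44.3) = 1.162×10^-5 K/W
R_phenolic foam = (1/1.581 − 1/1.706)/(4π×0.0206) = 0.179 K/W
R_outer film = 1/(h·4πr_o²) = 1/(9.78×4π×1.706²) = 0.002796 K/W
R_total = 0.1818 K/W
Q = ΔT/R_total = 45/0.1818

Q ≈ 247 W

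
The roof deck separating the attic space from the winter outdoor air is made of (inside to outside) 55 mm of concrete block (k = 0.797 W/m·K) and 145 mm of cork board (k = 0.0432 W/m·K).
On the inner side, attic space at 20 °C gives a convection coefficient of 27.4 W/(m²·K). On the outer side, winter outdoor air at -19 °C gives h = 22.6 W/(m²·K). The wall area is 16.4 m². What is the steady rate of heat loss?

Q ≈ 182 W

Model the wall as resistances in series:
R_inner film = 1/(h_i·A) = 1/(27.4×16.4) = 0.002225 K/W
R_concrete block = L/(kA) = 0.055/(0.797×16.4) = 0.004208 K/W
R_cork board = L/(kA) = 0.145/(0.0432×16.4) = 0.2047 K/W
R_outer film = 1/(h_o·A) = 1/(22.6×16.4) = 0.002698 K/W
R_total = 0.2138 K/W
Q = ΔT / R_total = 39 / 0.2138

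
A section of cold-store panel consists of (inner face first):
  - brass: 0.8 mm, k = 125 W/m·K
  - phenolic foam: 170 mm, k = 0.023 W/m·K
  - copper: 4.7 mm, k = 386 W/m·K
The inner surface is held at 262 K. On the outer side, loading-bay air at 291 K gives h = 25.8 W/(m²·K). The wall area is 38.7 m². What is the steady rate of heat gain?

Model the wall as resistances in series:
R_brass = L/(kA) = 0.0008/(125×38.7) = 1.654×10^-7 K/W
R_phenolic foam = L/(kA) = 0.17/(0.023×38.7) = 0.191 K/W
R_copper = L/(kA) = 0.0047/(386×38.7) = 3.146×10^-7 K/W
R_outer film = 1/(h_o·A) = 1/(25.8×38.7) = 0.001002 K/W
R_total = 0.192 K/W
Q = ΔT / R_total = 29 / 0.192

Q ≈ 151 W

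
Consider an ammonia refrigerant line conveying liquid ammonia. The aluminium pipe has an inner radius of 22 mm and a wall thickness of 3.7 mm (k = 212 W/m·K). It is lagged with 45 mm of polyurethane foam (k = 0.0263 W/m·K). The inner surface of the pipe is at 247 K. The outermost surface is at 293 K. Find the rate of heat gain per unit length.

Per-layer cylindrical resistances, series-summed:
R_aluminium pipe wall = ln(25.7/22)/(2π×212×1) = 1.167×10^-4 K/W
R_polyurethane foam = ln(70.7/25.7)/(2π×0.0263×1) = 6.124 K/W
R_total = 6.124 K/W
Q = ΔT/R_total = 46/6.124

q′ ≈ 7.51 W/m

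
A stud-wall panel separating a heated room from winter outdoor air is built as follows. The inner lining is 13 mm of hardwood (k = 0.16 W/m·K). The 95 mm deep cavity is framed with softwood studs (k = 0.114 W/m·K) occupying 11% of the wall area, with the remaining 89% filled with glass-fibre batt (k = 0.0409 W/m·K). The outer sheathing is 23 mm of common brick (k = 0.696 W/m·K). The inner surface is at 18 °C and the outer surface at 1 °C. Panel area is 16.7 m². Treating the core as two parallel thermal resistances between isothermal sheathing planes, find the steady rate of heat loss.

Sheathing layers in series; stud and cavity paths in parallel between them.
R_inner = 0.013/(0.16×16.7) = 0.004865 K/W
R_stud  = 0.095/(0.114×0.11×16.7) = 0.4536 K/W
R_cav   = 0.095/(0.0409×0.89×16.7) = 0.1563 K/W
1/R_core = 1/R_stud + 1/R_cav → R_core = 0.1162 K/W
R_outer = 0.023/(0.696×16.7) = 0.001979 K/W
R_total = 0.1231 K/W
Q = ΔT/R_total = 17/0.1231

Q ≈ 138 W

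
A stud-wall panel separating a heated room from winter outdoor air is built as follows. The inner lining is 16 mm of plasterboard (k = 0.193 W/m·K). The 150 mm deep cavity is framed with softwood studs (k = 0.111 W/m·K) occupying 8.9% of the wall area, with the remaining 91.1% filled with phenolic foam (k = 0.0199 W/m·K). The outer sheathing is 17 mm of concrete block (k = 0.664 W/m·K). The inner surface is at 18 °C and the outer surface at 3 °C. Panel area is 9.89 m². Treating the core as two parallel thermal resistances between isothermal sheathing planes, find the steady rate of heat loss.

Q ≈ 27.1 W

Sheathing layers in series; stud and cavity paths in parallel between them.
R_inner = 0.016/(0.193×9.89) = 0.008382 K/W
R_stud  = 0.15/(0.111×0.089×9.89) = 1.535 K/W
R_cav   = 0.15/(0.0199×0.911×9.89) = 0.8366 K/W
1/R_core = 1/R_stud + 1/R_cav → R_core = 0.5415 K/W
R_outer = 0.017/(0.664×9.89) = 0.002589 K/W
R_total = 0.5525 K/W
Q = ΔT/R_total = 15/0.5525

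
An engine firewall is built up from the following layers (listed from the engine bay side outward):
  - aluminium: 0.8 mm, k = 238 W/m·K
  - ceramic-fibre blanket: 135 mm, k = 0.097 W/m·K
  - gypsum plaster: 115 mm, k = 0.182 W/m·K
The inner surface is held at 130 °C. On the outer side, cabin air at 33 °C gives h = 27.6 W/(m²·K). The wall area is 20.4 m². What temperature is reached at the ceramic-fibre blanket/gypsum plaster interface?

Model the wall as resistances in series:
R_aluminium = L/(kA) = 0.0008/(238×20.4) = 1.648×10^-7 K/W
R_ceramic-fibre blanket = L/(kA) = 0.135/(0.097×20.4) = 0.06822 K/W
R_gypsum plaster = L/(kA) = 0.115/(0.182×20.4) = 0.03097 K/W
R_outer film = 1/(h_o·A) = 1/(27.6×20.4) = 0.001776 K/W
R_total = 0.101 K/W;  Q = ΔT/R_total = 97/0.101 = 960.6 W
T_interface = T_inner − Q·ΣR(inner→interface) = 130 − 961×0.06822

T ≈ 64.5 °C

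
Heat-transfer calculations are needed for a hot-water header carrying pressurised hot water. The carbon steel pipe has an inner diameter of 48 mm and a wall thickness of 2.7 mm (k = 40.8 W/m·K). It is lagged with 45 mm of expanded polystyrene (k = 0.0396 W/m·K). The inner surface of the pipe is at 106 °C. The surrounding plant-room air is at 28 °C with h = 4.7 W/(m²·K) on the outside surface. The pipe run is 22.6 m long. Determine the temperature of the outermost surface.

T ≈ 36.3 °C

Radial resistances (cylindrical: R_cond = ln(r_o/r_i)/(2πkL), R_conv = 1/(h·2πrL)):
R_carbon steel pipe wall = ln(26.7/24)/(2π×40.8×22.6) = 1.84×10^-5 K/W
R_expanded polystyrene = ln(71.7/26.7)/(2π×0.0396×22.6) = 0.1757 K/W
R_outer film = 1/(h_o·2πr_oL) = 1/(4.7×2π×0.0717×22.6) = 0.0209 K/W
R_total = 0.1966 K/W
Q = ΔT/R_total = 78/0.1966
Q = 397 W
T_interface = T_inner − Q·ΣR(inner→interface) = 106 − 397×0.1757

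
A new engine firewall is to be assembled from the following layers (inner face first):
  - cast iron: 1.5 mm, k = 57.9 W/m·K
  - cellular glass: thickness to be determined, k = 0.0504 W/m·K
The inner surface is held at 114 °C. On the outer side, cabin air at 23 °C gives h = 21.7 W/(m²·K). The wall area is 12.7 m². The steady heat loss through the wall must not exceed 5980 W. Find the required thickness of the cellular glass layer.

Treating each layer as a thermal resistance in series:
R_cast iron = L/(kA) = 0.0015/(57.9×12.7) = 2.04×10^-6 K/W
R_outer film = 1/(h_o·A) = 1/(21.7×12.7) = 0.003629 K/W
Sum of the known resistances R_other = 0.003631 K/W
Required total resistance R_tot = ΔT/Q_allow = 91/5980 = 0.01522 K/W
R_cellular glass = R_tot − R_other = 0.01159 K/W
L = R·k·A = 0.01159×0.0504×12.7

L ≈ 7.42 mm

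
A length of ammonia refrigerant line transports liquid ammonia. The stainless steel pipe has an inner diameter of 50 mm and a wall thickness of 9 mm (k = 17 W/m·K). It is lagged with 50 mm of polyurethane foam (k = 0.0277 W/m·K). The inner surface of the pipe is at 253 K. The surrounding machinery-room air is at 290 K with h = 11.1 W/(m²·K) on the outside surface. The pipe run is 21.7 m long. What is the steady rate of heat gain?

Q ≈ 150 W

Treating each annulus and film as a series resistance:
R_stainless steel pipe wall = ln(34/25)/(2π×17×21.7) = 1.327×10^-4 K/W
R_polyurethane foam = ln(84/34)/(2π×0.0277×21.7) = 0.2395 K/W
R_outer film = 1/(h_o·2πr_oL) = 1/(11.1×2π×0.084×21.7) = 0.007866 K/W
R_total = 0.2475 K/W
Q = ΔT/R_total = 37/0.2475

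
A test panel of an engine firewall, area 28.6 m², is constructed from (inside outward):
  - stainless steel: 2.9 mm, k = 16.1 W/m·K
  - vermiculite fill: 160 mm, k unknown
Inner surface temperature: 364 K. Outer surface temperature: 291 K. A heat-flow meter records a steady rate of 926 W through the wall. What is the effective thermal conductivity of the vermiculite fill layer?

Model the wall as resistances in series:
R_stainless steel = L/(kA) = 0.0029/(16.1×28.6) = 6.298×10^-6 K/W
Sum of known resistances R_other = 6.298×10^-6 K/W
Total R = ΔT/Q = 73/926 = 0.07883 K/W
R_vermiculite fill = R_total − R_other = 0.07883 K/W
k = L/(R·A) = 0.16/(0.07883×28.6)

k ≈ 0.071 W/(m·K)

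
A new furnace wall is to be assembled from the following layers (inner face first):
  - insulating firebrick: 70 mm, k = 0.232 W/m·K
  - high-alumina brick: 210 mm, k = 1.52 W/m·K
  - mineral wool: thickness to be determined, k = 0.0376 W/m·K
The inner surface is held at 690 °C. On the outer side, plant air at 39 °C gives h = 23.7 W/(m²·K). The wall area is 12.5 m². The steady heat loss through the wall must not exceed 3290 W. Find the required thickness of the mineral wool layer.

Treating each layer as a thermal resistance in series:
R_insulating firebrick = L/(kA) = 0.07/(0.232×12.5) = 0.02414 K/W
R_high-alumina brick = L/(kA) = 0.21/(1.52×12.5) = 0.01105 K/W
R_outer film = 1/(h_o·A) = 1/(23.7×12.5) = 0.003376 K/W
Sum of the known resistances R_other = 0.03857 K/W
Required total resistance R_tot = ΔT/Q_allow = 651/3290 = 0.1979 K/W
R_mineral wool = R_tot − R_other = 0.1593 K/W
L = R·k·A = 0.1593×0.0376×12.5

L ≈ 74.9 mm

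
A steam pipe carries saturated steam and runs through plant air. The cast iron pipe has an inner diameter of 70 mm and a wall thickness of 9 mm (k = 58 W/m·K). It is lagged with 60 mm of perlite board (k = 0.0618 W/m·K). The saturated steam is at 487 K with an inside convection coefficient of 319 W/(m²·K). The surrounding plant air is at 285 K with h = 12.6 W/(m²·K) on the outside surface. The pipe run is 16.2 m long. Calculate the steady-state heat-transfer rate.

Q ≈ 1390 W

Treating each annulus and film as a series resistance:
R_inner film = 1/(h_i·2πr₁L) = 1/(319×2π×0.035×16.2) = 8.799×10^-4 K/W
R_cast iron pipe wall = ln(44/35)/(2π×58×16.2) = 3.876×10^-5 K/W
R_perlite board = ln(104/44)/(2π×0.0618×16.2) = 0.1367 K/W
R_outer film = 1/(h_o·2πr_oL) = 1/(12.6×2π×0.104×16.2) = 0.007497 K/W
R_total = 0.1452 K/W
Q = ΔT/R_total = 202/0.1452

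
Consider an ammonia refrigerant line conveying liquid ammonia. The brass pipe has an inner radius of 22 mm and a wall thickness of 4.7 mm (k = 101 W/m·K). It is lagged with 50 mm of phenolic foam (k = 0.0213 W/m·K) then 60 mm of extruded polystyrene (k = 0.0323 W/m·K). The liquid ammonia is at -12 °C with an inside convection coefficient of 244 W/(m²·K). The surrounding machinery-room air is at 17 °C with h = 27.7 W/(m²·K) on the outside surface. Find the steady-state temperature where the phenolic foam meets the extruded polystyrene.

For a radial system each layer contributes R = ln(r_out/r_in)/(2πkL); films add R = 1/(hA).
R_inner film = 1/(h_i·2πr₁L) = 1/(244×2π×0.022×1) = 0.02965 K/W
R_brass pipe wall = ln(26.7/22)/(2π×101×1) = 3.051×10^-4 K/W
R_phenolic foam = ln(76.7/26.7)/(2π×0.0213×1) = 7.885 K/W
R_extruded polystyrene = ln(136.7/76.7)/(2π×0.0323×1) = 2.847 K/W
R_outer film = 1/(h_o·2πr_oL) = 1/(27.7×2π×0.1367×1) = 0.04203 K/W
R_total = 10.8 K/W
Q = ΔT/R_total = 29/10.8
Q = 2.68 W/m
T_interface = T_inner + Q·ΣR(inner→interface) = -12 + 2.68×7.915

T ≈ 9.24 °C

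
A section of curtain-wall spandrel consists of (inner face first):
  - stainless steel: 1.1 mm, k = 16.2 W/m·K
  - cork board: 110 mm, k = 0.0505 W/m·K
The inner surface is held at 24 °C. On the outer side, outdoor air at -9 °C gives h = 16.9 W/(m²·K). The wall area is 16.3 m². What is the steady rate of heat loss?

Q ≈ 240 W

Thermal resistances in series:
R_stainless steel = L/(kA) = 0.0011/(16.2×16.3) = 4.166×10^-6 K/W
R_cork board = L/(kA) = 0.11/(0.0505×16.3) = 0.1336 K/W
R_outer film = 1/(h_o·A) = 1/(16.9×16.3) = 0.00363 K/W
R_total = 0.1373 K/W
Q = ΔT / R_total = 33 / 0.1373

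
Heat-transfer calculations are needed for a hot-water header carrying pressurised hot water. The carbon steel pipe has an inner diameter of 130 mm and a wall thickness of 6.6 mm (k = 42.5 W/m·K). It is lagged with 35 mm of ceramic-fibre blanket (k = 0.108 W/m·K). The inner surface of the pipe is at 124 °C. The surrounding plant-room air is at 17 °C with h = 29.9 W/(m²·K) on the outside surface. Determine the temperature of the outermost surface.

Treating each annulus and film as a series resistance:
R_carbon steel pipe wall = ln(71.6/65)/(2π×42.5×1) = 3.622×10^-4 K/W
R_ceramic-fibre blanket = ln(106.6/71.6)/(2π×0.108×1) = 0.5865 K/W
R_outer film = 1/(h_o·2πr_oL) = 1/(29.9×2π×0.1066×1) = 0.04993 K/W
R_total = 0.6368 K/W
Q = ΔT/R_total = 107/0.6368
Q = 168 W/m
T_interface = T_inner − Q·ΣR(inner→interface) = 124 − 168×0.5869

T ≈ 25.4 °C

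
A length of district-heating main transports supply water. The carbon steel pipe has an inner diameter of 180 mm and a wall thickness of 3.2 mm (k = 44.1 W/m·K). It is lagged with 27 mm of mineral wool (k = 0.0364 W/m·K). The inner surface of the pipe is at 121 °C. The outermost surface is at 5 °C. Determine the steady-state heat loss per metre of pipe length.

q′ ≈ 104 W/m

Cylindrical conduction, so R = ln(r₂/r₁)/(2πkL) per layer, in series:
R_carbon steel pipe wall = ln(93.2/90)/(2π×44.1×1) = 1.261×10^-4 K/W
R_mineral wool = ln(120.2/93.2)/(2π×0.0364×1) = 1.112 K/W
R_total = 1.113 K/W
Q = ΔT/R_total = 116/1.113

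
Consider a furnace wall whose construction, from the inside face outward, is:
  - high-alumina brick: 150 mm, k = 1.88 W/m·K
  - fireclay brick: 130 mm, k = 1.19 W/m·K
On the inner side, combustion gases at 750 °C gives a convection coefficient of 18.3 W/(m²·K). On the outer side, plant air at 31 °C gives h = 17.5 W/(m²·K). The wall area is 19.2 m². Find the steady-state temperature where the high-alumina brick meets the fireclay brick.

Treating each layer as a thermal resistance in series:
R_inner film = 1/(h_i·A) = 1/(18.3×19.2) = 0.002846 K/W
R_high-alumina brick = L/(kA) = 0.15/(1.88×19.2) = 0.004156 K/W
R_fireclay brick = L/(kA) = 0.13/(1.19×19.2) = 0.00569 K/W
R_outer film = 1/(h_o·A) = 1/(17.5×19.2) = 0.002976 K/W
R_total = 0.01567 K/W;  Q = ΔT/R_total = 719/0.01567 = 45890 W
T_interface = T_inner − Q·ΣR(inner→interface) = 750 − 45900×0.007002

T ≈ 429 °C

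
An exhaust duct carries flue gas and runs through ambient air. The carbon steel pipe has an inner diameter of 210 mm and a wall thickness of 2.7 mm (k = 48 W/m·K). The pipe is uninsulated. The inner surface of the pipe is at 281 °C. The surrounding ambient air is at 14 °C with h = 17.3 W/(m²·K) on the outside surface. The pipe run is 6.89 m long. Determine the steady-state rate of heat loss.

For a radial system each layer contributes R = ln(r_out/r_in)/(2πkL); films add R = 1/(hA).
R_carbon steel pipe wall = ln(107.7/105)/(2π×48×6.89) = 1.222×10^-5 K/W
R_outer film = 1/(h_o·2πr_oL) = 1/(17.3×2π×0.1077×6.89) = 0.0124 K/W
R_total = 0.01241 K/W
Q = ΔT/R_total = 267/0.01241

Q ≈ 21500 W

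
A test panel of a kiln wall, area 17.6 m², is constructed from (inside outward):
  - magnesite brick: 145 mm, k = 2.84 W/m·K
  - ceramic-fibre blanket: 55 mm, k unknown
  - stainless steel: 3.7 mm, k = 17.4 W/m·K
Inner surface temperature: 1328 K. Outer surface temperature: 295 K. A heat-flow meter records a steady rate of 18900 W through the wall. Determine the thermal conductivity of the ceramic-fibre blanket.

Model the wall as resistances in series:
R_magnesite brick = L/(kA) = 0.145/(2.84×17.6) = 0.002901 K/W
R_stainless steel = L/(kA) = 0.0037/(17.4×17.6) = 1.208×10^-5 K/W
Sum of known resistances R_other = 0.002913 K/W
Total R = ΔT/Q = 1033/18900 = 0.05466 K/W
R_ceramic-fibre blanket = R_total − R_other = 0.05174 K/W
k = L/(R·A) = 0.055/(0.05174×17.6)

k ≈ 0.0604 W/(m·K)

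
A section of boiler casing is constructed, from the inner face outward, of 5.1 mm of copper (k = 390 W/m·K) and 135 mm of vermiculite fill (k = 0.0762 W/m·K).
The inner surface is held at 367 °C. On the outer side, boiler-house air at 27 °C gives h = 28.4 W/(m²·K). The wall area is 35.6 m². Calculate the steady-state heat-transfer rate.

Q ≈ 6700 W

Series thermal resistances:
R_copper = L/(kA) = 0.0051/(390×35.6) = 3.673×10^-7 K/W
R_vermiculite fill = L/(kA) = 0.135/(0.0762×35.6) = 0.04977 K/W
R_outer film = 1/(h_o·A) = 1/(28.4×35.6) = 9.891×10^-4 K/W
R_total = 0.05075 K/W
Q = ΔT / R_total = 340 / 0.05075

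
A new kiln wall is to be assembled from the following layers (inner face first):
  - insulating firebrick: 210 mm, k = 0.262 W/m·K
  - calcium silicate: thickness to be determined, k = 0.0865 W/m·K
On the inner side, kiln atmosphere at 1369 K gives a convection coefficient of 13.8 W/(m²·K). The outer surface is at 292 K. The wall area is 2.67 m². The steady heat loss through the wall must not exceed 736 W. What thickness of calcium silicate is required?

Thermal resistances in series:
R_inner film = 1/(h_i·A) = 1/(13.8×2.67) = 0.02714 K/W
R_insulating firebrick = L/(kA) = 0.21/(0.262×2.67) = 0.3002 K/W
Sum of the known resistances R_other = 0.3273 K/W
Required total resistance R_tot = ΔT/Q_allow = 1077/736 = 1.463 K/W
R_calcium silicate = R_tot − R_other = 1.136 K/W
L = R·k·A = 1.136×0.0865×2.67

L ≈ 262 mm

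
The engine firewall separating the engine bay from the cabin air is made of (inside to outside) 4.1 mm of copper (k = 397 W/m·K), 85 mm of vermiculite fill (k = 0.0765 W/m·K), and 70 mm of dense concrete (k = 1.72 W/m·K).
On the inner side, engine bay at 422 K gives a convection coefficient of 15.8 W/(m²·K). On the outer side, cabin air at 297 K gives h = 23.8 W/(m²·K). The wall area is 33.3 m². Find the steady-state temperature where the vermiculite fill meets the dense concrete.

Thermal resistances in series:
R_inner film = 1/(h_i·A) = 1/(15.8×33.3) = 0.001901 K/W
R_copper = L/(kA) = 0.0041/(397×33.3) = 3.101×10^-7 K/W
R_vermiculite fill = L/(kA) = 0.085/(0.0765×33.3) = 0.03337 K/W
R_dense concrete = L/(kA) = 0.07/(1.72×33.3) = 0.001222 K/W
R_outer film = 1/(h_o·A) = 1/(23.8×33.3) = 0.001262 K/W
R_total = 0.03775 K/W;  Q = ΔT/R_total = 125/0.03775 = 3311 W
T_interface = T_inner − Q·ΣR(inner→interface) = 422 − 3310×0.03527

T ≈ 305 K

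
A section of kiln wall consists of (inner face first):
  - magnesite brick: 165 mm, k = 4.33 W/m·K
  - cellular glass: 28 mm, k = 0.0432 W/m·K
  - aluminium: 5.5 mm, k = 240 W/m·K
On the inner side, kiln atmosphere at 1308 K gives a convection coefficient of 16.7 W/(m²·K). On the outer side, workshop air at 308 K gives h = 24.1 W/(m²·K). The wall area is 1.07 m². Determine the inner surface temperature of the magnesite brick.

T ≈ 1230 K

Model the wall as resistances in series:
R_inner film = 1/(h_i·A) = 1/(16.7×1.07) = 0.05596 K/W
R_magnesite brick = L/(kA) = 0.165/(4.33×1.07) = 0.03561 K/W
R_cellular glass = L/(kA) = 0.028/(0.0432×1.07) = 0.6057 K/W
R_aluminium = L/(kA) = 0.0055/(240×1.07) = 2.142×10^-5 K/W
R_outer film = 1/(h_o·A) = 1/(24.1×1.07) = 0.03878 K/W
R_total = 0.7361 K/W;  Q = ΔT/R_total = 1000/0.7361 = 1358 W
T_interface = T_inner − Q·ΣR(inner→interface) = 1308 − 1360×0.05596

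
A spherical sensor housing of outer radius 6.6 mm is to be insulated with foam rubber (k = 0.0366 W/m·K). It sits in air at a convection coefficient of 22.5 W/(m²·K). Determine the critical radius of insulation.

For a sphere r_cr = 2k/h = 2×0.0366/22.5
r_cr = 3.25 mm; since the bare radius (6.6 mm) is above r_cr, any added insulation will reduce heat loss.

r_cr ≈ 3.25 mm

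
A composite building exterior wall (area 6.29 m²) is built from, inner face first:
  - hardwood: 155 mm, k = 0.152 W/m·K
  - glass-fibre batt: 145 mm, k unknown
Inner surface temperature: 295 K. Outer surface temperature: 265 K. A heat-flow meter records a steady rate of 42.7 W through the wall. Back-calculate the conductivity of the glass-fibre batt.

k ≈ 0.0427 W/(m·K)

Treating each layer as a thermal resistance in series:
R_hardwood = L/(kA) = 0.155/(0.152×6.29) = 0.1621 K/W
Sum of known resistances R_other = 0.1621 K/W
Total R = ΔT/Q = 30/42.7 = 0.7026 K/W
R_glass-fibre batt = R_total − R_other = 0.5405 K/W
k = L/(R·A) = 0.145/(0.5405×6.29)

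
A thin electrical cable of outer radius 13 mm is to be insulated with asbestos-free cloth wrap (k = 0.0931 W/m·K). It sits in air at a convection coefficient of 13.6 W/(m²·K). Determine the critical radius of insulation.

For a cylinder r_cr = k/h = 0.0931/13.6
r_cr = 6.85 mm; since the bare radius (13 mm) is above r_cr, any added insulation will reduce heat loss.

r_cr ≈ 6.85 mm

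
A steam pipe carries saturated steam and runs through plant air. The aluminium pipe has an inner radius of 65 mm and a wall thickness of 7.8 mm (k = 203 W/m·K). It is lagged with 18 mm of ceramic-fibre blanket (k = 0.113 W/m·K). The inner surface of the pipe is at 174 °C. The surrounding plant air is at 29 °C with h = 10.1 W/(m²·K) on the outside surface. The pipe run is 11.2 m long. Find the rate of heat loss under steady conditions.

Radial resistances (cylindrical: R_cond = ln(r_o/r_i)/(2πkL), R_conv = 1/(h·2πrL)):
R_aluminium pipe wall = ln(72.8/65)/(2π×203×11.2) = 7.933×10^-6 K/W
R_ceramic-fibre blanket = ln(90.8/72.8)/(2π×0.113×11.2) = 0.02778 K/W
R_outer film = 1/(h_o·2πr_oL) = 1/(10.1×2π×0.0908×11.2) = 0.0155 K/W
R_total = 0.04329 K/W
Q = ΔT/R_total = 145/0.04329

Q ≈ 3350 W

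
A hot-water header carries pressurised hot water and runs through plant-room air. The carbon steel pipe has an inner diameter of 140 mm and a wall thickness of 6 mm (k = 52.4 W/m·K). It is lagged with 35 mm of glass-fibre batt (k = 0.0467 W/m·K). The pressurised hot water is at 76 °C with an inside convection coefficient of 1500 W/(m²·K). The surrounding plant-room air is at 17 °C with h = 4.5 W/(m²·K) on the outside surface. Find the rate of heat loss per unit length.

q′ ≈ 36.6 W/m

For a radial system each layer contributes R = ln(r_out/r_in)/(2πkL); films add R = 1/(hA).
R_inner film = 1/(h_i·2πr₁L) = 1/(1500×2π×0.07×1) = 0.001516 K/W
R_carbon steel pipe wall = ln(76/70)/(2π×52.4×1) = 2.498×10^-4 K/W
R_glass-fibre batt = ln(111/76)/(2π×0.0467×1) = 1.291 K/W
R_outer film = 1/(h_o·2πr_oL) = 1/(4.5×2π×0.111×1) = 0.3186 K/W
R_total = 1.611 K/W
Q = ΔT/R_total = 59/1.611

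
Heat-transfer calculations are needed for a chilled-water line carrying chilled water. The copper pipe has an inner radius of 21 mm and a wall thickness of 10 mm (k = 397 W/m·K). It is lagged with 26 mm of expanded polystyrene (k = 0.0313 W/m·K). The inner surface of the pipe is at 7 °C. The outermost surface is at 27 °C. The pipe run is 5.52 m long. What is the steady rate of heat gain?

Treating each annulus and film as a series resistance:
R_copper pipe wall = ln(31/21)/(2π×397×5.52) = 2.829×10^-5 K/W
R_expanded polystyrene = ln(57/31)/(2π×0.0313×5.52) = 0.561 K/W
R_total = 0.5611 K/W
Q = ΔT/R_total = 20/0.5611

Q ≈ 35.6 W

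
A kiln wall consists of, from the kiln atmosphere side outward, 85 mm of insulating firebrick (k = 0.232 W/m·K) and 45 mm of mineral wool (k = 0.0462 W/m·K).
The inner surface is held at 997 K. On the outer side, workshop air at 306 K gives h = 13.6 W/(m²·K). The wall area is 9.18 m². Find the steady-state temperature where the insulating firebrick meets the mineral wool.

T ≈ 818 K

Series thermal resistances:
R_insulating firebrick = L/(kA) = 0.085/(0.232×9.18) = 0.03991 K/W
R_mineral wool = L/(kA) = 0.045/(0.0462×9.18) = 0.1061 K/W
R_outer film = 1/(h_o·A) = 1/(13.6×9.18) = 0.00801 K/W
R_total = 0.154 K/W;  Q = ΔT/R_total = 691/0.154 = 4486 W
T_interface = T_inner − Q·ΣR(inner→interface) = 997 − 4490×0.03991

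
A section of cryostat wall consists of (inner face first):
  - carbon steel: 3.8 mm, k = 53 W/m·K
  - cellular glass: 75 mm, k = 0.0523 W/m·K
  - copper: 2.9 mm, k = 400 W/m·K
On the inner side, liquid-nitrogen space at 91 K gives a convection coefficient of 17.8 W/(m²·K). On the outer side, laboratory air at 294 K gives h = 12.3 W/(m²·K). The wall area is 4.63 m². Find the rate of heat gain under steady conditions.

Q ≈ 598 W

Treating each layer as a thermal resistance in series:
R_inner film = 1/(h_i·A) = 1/(17.8×4.63) = 0.01213 K/W
R_carbon steel = L/(kA) = 0.0038/(53×4.63) = 1.549×10^-5 K/W
R_cellular glass = L/(kA) = 0.075/(0.0523×4.63) = 0.3097 K/W
R_copper = L/(kA) = 0.0029/(400×4.63) = 1.566×10^-6 K/W
R_outer film = 1/(h_o·A) = 1/(12.3×4.63) = 0.01756 K/W
R_total = 0.3394 K/W
Q = ΔT / R_total = 203 / 0.3394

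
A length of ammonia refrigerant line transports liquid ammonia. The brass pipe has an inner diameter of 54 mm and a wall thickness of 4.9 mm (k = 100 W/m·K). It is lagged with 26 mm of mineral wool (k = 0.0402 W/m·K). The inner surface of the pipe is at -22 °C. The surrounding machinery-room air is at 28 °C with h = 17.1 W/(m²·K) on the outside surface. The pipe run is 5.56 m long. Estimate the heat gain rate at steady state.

Treating each annulus and film as a series resistance:
R_brass pipe wall = ln(31.9/27)/(2π×100×5.56) = 4.774×10^-5 K/W
R_mineral wool = ln(57.9/31.9)/(2π×0.0402×5.56) = 0.4245 K/W
R_outer film = 1/(h_o·2πr_oL) = 1/(17.1×2π×0.0579×5.56) = 0.02891 K/W
R_total = 0.4534 K/W
Q = ΔT/R_total = 50/0.4534

Q ≈ 110 W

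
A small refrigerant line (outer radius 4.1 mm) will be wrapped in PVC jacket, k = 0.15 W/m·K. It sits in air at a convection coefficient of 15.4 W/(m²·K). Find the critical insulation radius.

r_cr ≈ 9.74 mm

For a cylinder r_cr = k/h = 0.15/15.4
r_cr = 9.74 mm; since the bare radius (4.1 mm) is below r_cr, adding a thin layer of insulation will *increase* heat loss.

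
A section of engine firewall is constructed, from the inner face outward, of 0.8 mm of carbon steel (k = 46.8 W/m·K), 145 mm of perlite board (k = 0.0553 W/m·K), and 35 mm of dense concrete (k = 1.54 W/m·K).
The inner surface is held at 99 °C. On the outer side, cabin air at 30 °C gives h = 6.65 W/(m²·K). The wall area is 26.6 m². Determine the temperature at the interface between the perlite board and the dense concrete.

T ≈ 34.3 °C

Treating each layer as a thermal resistance in series:
R_carbon steel = L/(kA) = 0.0008/(46.8×26.6) = 6.426×10^-7 K/W
R_perlite board = L/(kA) = 0.145/(0.0553×26.6) = 0.09857 K/W
R_dense concrete = L/(kA) = 0.035/(1.54×26.6) = 8.544×10^-4 K/W
R_outer film = 1/(h_o·A) = 1/(6.65×26.6) = 0.005653 K/W
R_total = 0.1051 K/W;  Q = ΔT/R_total = 69/0.1051 = 656.6 W
T_interface = T_inner − Q·ΣR(inner→interface) = 99 − 657×0.09857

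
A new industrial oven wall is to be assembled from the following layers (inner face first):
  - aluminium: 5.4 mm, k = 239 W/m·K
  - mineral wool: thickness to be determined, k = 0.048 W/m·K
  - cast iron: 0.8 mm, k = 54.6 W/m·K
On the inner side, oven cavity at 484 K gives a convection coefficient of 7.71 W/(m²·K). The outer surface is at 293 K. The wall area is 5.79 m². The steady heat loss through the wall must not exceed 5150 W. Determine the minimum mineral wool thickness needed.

Thermal resistances in series:
R_inner film = 1/(h_i·A) = 1/(7.71×5.79) = 0.0224 K/W
R_aluminium = L/(kA) = 0.0054/(239×5.79) = 3.902×10^-6 K/W
R_cast iron = L/(kA) = 0.0008/(54.6×5.79) = 2.531×10^-6 K/W
Sum of the known resistances R_other = 0.02241 K/W
Required total resistance R_tot = ΔT/Q_allow = 191/5150 = 0.03709 K/W
R_mineral wool = R_tot − R_other = 0.01468 K/W
L = R·k·A = 0.01468×0.048×5.79

L ≈ 4.08 mm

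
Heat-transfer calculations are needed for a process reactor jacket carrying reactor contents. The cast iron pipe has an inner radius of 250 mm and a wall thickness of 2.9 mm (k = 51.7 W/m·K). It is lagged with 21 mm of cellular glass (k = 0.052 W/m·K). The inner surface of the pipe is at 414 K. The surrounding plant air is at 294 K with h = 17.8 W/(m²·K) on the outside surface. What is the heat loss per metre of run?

q′ ≈ 433 W/m

For a radial system each layer contributes R = ln(r_out/r_in)/(2πkL); films add R = 1/(hA).
R_cast iron pipe wall = ln(252.9/250)/(2π×51.7×1) = 3.55×10^-5 K/W
R_cellular glass = ln(273.9/252.9)/(2π×0.052×1) = 0.2441 K/W
R_outer film = 1/(h_o·2πr_oL) = 1/(17.8×2π×0.2739×1) = 0.03264 K/W
R_total = 0.2768 K/W
Q = ΔT/R_total = 120/0.2768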